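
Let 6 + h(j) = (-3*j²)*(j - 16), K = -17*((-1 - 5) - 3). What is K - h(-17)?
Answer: -28452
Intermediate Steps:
K = 153 (K = -17*(-6 - 3) = -17*(-9) = 153)
h(j) = -6 - 3*j²*(-16 + j) (h(j) = -6 + (-3*j²)*(j - 16) = -6 + (-3*j²)*(-16 + j) = -6 - 3*j²*(-16 + j))
K - h(-17) = 153 - (-6 - 3*(-17)³ + 48*(-17)²) = 153 - (-6 - 3*(-4913) + 48*289) = 153 - (-6 + 14739 + 13872) = 153 - 1*28605 = 153 - 28605 = -28452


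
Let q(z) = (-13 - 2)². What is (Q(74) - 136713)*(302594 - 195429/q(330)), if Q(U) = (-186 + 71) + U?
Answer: -3094661924878/75 ≈ -4.1262e+10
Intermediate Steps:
q(z) = 225 (q(z) = (-15)² = 225)
Q(U) = -115 + U
(Q(74) - 136713)*(302594 - 195429/q(330)) = ((-115 + 74) - 136713)*(302594 - 195429/225) = (-41 - 136713)*(302594 - 195429*1/225) = -136754*(302594 - 65143/75) = -136754*22629407/75 = -3094661924878/75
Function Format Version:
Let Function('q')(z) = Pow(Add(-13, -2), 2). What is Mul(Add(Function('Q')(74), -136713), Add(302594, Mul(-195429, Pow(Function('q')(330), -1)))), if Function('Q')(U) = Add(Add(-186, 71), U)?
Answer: Rational(-3094661924878, 75) ≈ -4.1262e+10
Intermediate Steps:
Function('q')(z) = 225 (Function('q')(z) = Pow(-15, 2) = 225)
Function('Q')(U) = Add(-115, U)
Mul(Add(Function('Q')(74), -136713), Add(302594, Mul(-195429, Pow(Function('q')(330), -1)))) = Mul(Add(Add(-115, 74), -136713), Add(302594, Mul(-195429, Pow(225, -1)))) = Mul(Add(-41, -136713), Add(302594, Mul(-195429, Rational(1, 225)))) = Mul(-136754, Add(302594, Rational(-65143, 75))) = Mul(-136754, Rational(22629407, 75)) = Rational(-3094661924878, 75)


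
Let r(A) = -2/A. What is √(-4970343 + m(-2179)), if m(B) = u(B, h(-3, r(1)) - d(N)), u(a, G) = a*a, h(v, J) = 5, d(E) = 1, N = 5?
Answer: I*√222302 ≈ 471.49*I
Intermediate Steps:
u(a, G) = a²
m(B) = B²
√(-4970343 + m(-2179)) = √(-4970343 + (-2179)²) = √(-4970343 + 4748041) = √(-222302) = I*√222302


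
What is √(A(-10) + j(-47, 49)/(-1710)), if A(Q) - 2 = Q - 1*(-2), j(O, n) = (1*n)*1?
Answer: 13*I*√11590/570 ≈ 2.4553*I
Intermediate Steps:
j(O, n) = n (j(O, n) = n*1 = n)
A(Q) = 4 + Q (A(Q) = 2 + (Q - 1*(-2)) = 2 + (Q + 2) = 2 + (2 + Q) = 4 + Q)
√(A(-10) + j(-47, 49)/(-1710)) = √((4 - 10) + 49/(-1710)) = √(-6 + 49*(-1/1710)) = √(-6 - 49/1710) = √(-10309/1710) = 13*I*√11590/570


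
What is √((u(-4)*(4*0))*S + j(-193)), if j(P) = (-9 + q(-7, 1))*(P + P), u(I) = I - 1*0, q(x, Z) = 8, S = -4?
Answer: √386 ≈ 19.647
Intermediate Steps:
u(I) = I (u(I) = I + 0 = I)
j(P) = -2*P (j(P) = (-9 + 8)*(P + P) = -2*P)
√((u(-4)*(4*0))*S + j(-193)) = √(-16*0*(-4) - 2*(-193)) = √(-4*0*(-4) + 386) = √(0*(-4) + 386) = √(0 + 386) = √386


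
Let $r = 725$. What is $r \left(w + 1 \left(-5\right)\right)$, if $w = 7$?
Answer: $1450$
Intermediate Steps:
$r \left(w + 1 \left(-5\right)\right) = 725 \left(7 + 1 \left(-5\right)\right) = 725 \left(7 - 5\right) = 725 \cdot 2 = 1450$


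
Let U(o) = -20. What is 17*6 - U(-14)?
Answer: 122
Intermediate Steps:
17*6 - U(-14) = 17*6 - 1*(-20) = 102 + 20 = 122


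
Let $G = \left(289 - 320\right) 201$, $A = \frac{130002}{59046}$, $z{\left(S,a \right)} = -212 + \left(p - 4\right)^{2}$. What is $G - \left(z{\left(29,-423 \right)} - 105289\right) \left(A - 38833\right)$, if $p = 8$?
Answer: $- \frac{40309454283981}{9841} \approx -4.0961 \cdot 10^{9}$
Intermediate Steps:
$z{\left(S,a \right)} = -196$ ($z{\left(S,a \right)} = -212 + \left(8 - 4\right)^{2} = -212 + 4^{2} = -212 + 16 = -196$)
$A = \frac{21667}{9841}$ ($A = 130002 \cdot \frac{1}{59046} = \frac{21667}{9841} \approx 2.2017$)
$G = -6231$ ($G = \left(-31\right) 201 = -6231$)
$G - \left(z{\left(29,-423 \right)} - 105289\right) \left(A - 38833\right) = -6231 - \left(-196 - 105289\right) \left(\frac{21667}{9841} - 38833\right) = -6231 - \left(-105485\right) \left(- \frac{382133886}{9841}\right) = -6231 - \frac{40309392964710}{9841} = - \frac{40309454283981}{9841}$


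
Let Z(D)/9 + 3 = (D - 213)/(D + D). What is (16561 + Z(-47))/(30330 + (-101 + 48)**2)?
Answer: 778268/1557533 ≈ 0.49968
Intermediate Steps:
Z(D) = -27 + 9*(-213 + D)/(2*D) (Z(D) = -27 + 9*((D - 213)/(D + D)) = -27 + 9*((-213 + D)/((2*D))) = -27 + 9*((-213 + D)*(1/(2*D))) = -27 + 9*((-213 + D)/(2*D)) = -27 + 9*(-213 + D)/(2*D))
(16561 + Z(-47))/(30330 + (-101 + 48)**2) = (16561 + (9/2)*(-213 - 5*(-47))/(-47))/(30330 + (-101 + 48)**2) = (16561 + (9/2)*(-1/47)*(-213 + 235))/(30330 + (-53)**2) = (16561 + (9/2)*(-1/47)*22)/(30330 + 2809) = (16561 - 99/47)/33139 = (778268/47)*(1/33139) = 778268/1557533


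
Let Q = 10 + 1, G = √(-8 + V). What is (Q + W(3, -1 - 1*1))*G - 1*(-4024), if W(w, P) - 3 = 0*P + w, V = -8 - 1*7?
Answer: 4024 + 17*I*√23 ≈ 4024.0 + 81.529*I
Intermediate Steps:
V = -15 (V = -8 - 7 = -15)
G = I*√23 (G = √(-8 - 15) = √(-23) = I*√23 ≈ 4.7958*I)
W(w, P) = 3 + w (W(w, P) = 3 + (0*P + w) = 3 + (0 + w) = 3 + w)
Q = 11
(Q + W(3, -1 - 1*1))*G - 1*(-4024) = (11 + (3 + 3))*(I*√23) - 1*(-4024) = (11 + 6)*(I*√23) + 4024 = 17*(I*√23) + 4024 = 17*I*√23 + 4024 = 4024 + 17*I*√23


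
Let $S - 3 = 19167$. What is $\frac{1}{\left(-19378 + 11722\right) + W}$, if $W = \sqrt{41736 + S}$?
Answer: $- \frac{1276}{9758905} - \frac{\sqrt{60906}}{58553430} \approx -0.00013497$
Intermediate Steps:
$S = 19170$ ($S = 3 + 19167 = 19170$)
$W = \sqrt{60906}$ ($W = \sqrt{41736 + 19170} = \sqrt{60906} \approx 246.79$)
$\frac{1}{\left(-19378 + 11722\right) + W} = \frac{1}{\left(-19378 + 11722\right) + \sqrt{60906}} = \frac{1}{-7656 + \sqrt{60906}}$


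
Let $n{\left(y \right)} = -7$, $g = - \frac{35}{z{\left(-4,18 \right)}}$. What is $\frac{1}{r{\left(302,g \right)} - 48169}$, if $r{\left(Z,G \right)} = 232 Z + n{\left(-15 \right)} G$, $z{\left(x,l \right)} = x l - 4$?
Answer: $\frac{76}{1663775} \approx 4.5679 \cdot 10^{-5}$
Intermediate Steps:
$z{\left(x,l \right)} = -4 + l x$ ($z{\left(x,l \right)} = l x - 4 = -4 + l x$)
$g = \frac{35}{76}$ ($g = - \frac{35}{-4 + 18 \left(-4\right)} = - \frac{35}{-4 - 72} = - \frac{35}{-76} = \left(-35\right) \left(- \frac{1}{76}\right) = \frac{35}{76} \approx 0.46053$)
$r{\left(Z,G \right)} = - 7 G + 232 Z$ ($r{\left(Z,G \right)} = 232 Z - 7 G = - 7 G + 232 Z$)
$\frac{1}{r{\left(302,g \right)} - 48169} = \frac{1}{\left(\left(-7\right) \frac{35}{76} + 232 \cdot 302\right) - 48169} = \frac{1}{\left(- \frac{245}{76} + 70064\right) - 48169} = \frac{1}{\frac{5324619}{76} - 48169} = \frac{1}{\frac{1663775}{76}} = \frac{76}{1663775}$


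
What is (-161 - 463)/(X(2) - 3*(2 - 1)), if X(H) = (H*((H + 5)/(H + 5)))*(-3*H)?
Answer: 208/5 ≈ 41.600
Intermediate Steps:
X(H) = -3*H**2 (X(H) = (H*((5 + H)/(5 + H)))*(-3*H) = (H*1)*(-3*H) = H*(-3*H) = -3*H**2)
(-161 - 463)/(X(2) - 3*(2 - 1)) = (-161 - 463)/(-3*2**2 - 3*(2 - 1)) = -624/(-3*4 - 3*1) = -624/(-12 - 3) = -624/(-15) = -624*(-1/15) = 208/5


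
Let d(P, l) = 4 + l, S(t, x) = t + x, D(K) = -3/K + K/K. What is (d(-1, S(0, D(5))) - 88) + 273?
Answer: 947/5 ≈ 189.40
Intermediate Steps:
D(K) = 1 - 3/K (D(K) = -3/K + 1 = 1 - 3/K)
(d(-1, S(0, D(5))) - 88) + 273 = ((4 + (0 + (-3 + 5)/5)) - 88) + 273 = ((4 + (0 + (⅕)*2)) - 88) + 273 = ((4 + (0 + ⅖)) - 88) + 273 = ((4 + ⅖) - 88) + 273 = (22/5 - 88) + 273 = -418/5 + 273 = 947/5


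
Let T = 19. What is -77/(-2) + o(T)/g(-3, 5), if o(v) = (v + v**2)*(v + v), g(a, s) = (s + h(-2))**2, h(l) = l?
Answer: 29573/18 ≈ 1642.9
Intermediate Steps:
g(a, s) = (-2 + s)**2 (g(a, s) = (s - 2)**2 = (-2 + s)**2)
o(v) = 2*v*(v + v**2) (o(v) = (v + v**2)*(2*v) = 2*v*(v + v**2))
-77/(-2) + o(T)/g(-3, 5) = -77/(-2) + (2*19**2*(1 + 19))/((-2 + 5)**2) = -77*(-1/2) + (2*361*20)/(3**2) = 77/2 + 14440/9 = 29573/18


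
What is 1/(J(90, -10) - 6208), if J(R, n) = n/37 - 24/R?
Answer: -555/3445738 ≈ -0.00016107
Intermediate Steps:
J(R, n) = -24/R + n/37 (J(R, n) = n*(1/37) - 24/R = n/37 - 24/R = -24/R + n/37)
1/(J(90, -10) - 6208) = 1/((-24/90 + (1/37)*(-10)) - 6208) = 1/((-24*1/90 - 10/37) - 6208) = 1/((-4/15 - 10/37) - 6208) = 1/(-298/555 - 6208) = 1/(-3445738/555) = -555/3445738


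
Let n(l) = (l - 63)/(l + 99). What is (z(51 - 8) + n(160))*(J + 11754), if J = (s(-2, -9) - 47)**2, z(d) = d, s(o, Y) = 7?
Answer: 150018836/259 ≈ 5.7922e+5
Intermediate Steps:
J = 1600 (J = (7 - 47)**2 = (-40)**2 = 1600)
n(l) = (-63 + l)/(99 + l)
(z(51 - 8) + n(160))*(J + 11754) = ((51 - 8) + (-63 + 160)/(99 + 160))*(1600 + 11754) = (43 + 97/259)*13354 = (11234/259)*13354 = 150018836/259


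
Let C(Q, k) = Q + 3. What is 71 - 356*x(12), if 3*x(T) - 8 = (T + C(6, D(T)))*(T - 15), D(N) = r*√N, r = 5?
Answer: 19793/3 ≈ 6597.7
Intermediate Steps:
D(N) = 5*√N
C(Q, k) = 3 + Q
x(T) = 8/3 + (-15 + T)*(9 + T)/3 (x(T) = 8/3 + ((T + (3 + 6))*(T - 15))/3 = 8/3 + ((T + 9)*(-15 + T))/3 = 8/3 + ((9 + T)*(-15 + T))/3 = 8/3 + ((-15 + T)*(9 + T))/3 = 8/3 + (-15 + T)*(9 + T)/3)
71 - 356*x(12) = 71 - 356*(-127/3 - 2*12 + (⅓)*12²) = 71 - 356*(-127/3 - 24 + (⅓)*144) = 71 - 356*(-127/3 - 24 + 48) = 71 - 356*(-55/3) = 71 + 19580/3 = 19793/3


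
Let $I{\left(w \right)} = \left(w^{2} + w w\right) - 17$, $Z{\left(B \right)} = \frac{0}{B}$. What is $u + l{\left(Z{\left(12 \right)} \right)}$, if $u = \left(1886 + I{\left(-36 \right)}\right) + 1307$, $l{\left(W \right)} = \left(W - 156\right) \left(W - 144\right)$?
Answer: $28232$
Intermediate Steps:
$Z{\left(B \right)} = 0$
$I{\left(w \right)} = -17 + 2 w^{2}$ ($I{\left(w \right)} = \left(w^{2} + w^{2}\right) - 17 = 2 w^{2} - 17 = -17 + 2 w^{2}$)
$l{\left(W \right)} = \left(-156 + W\right) \left(-144 + W\right)$
$u = 5768$ ($u = \left(1886 - \left(17 - 2 \left(-36\right)^{2}\right)\right) + 1307 = \left(1886 + \left(-17 + 2 \cdot 1296\right)\right) + 1307 = \left(1886 + \left(-17 + 2592\right)\right) + 1307 = \left(1886 + 2575\right) + 1307 = 4461 + 1307 = 5768$)
$u + l{\left(Z{\left(12 \right)} \right)} = 5768 + \left(22464 + 0^{2} - 0\right) = 5768 + \left(22464 + 0 + 0\right) = 5768 + 22464 = 28232$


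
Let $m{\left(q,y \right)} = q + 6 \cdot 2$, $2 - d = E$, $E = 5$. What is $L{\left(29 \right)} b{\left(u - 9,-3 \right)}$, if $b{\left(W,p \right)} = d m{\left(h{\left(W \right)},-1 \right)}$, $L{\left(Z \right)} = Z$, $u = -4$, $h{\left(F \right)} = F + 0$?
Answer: $87$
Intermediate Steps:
$h{\left(F \right)} = F$
$d = -3$ ($d = 2 - 5 = -3$)
$m{\left(q,y \right)} = 12 + q$ ($m{\left(q,y \right)} = q + 12 = 12 + q$)
$b{\left(W,p \right)} = -36 - 3 W$ ($b{\left(W,p \right)} = - 3 \left(12 + W\right) = -36 - 3 W$)
$L{\left(29 \right)} b{\left(u - 9,-3 \right)} = 29 \left(-36 - 3 \left(-4 - 9\right)\right) = 29 \left(-36 - -39\right) = 29 \left(-36 + 39\right) = 29 \cdot 3 = 87$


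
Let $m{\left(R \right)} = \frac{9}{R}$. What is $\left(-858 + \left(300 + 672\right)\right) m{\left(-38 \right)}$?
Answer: $-27$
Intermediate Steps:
$\left(-858 + \left(300 + 672\right)\right) m{\left(-38 \right)} = \left(-858 + \left(300 + 672\right)\right) \frac{9}{-38} = \left(-858 + 972\right) 9 \left(- \frac{1}{38}\right) = 114 \left(- \frac{9}{38}\right) = -27$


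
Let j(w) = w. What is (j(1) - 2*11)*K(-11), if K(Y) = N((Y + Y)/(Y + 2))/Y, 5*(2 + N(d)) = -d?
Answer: -784/165 ≈ -4.7515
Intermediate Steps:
N(d) = -2 - d/5 (N(d) = -2 + (-d)/5 = -2 - d/5)
K(Y) = (-2 - 2*Y/(5*(2 + Y)))/Y (K(Y) = (-2 - (Y + Y)/(5*(Y + 2)))/Y = (-2 - 2*Y/(5*(2 + Y)))/Y)
(j(1) - 2*11)*K(-11) = (1 - 2*11)*((4/5)*(-5 - 3*(-11))/(-11*(2 - 11))) = (1 - 22)*((4/5)*(-1/11)*(-5 + 33)/(-9)) = -84*(-1)*(-1)*28/(5*11*9) = -21*112/495 = -784/165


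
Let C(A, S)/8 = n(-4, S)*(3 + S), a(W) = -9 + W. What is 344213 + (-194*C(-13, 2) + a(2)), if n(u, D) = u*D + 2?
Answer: 390766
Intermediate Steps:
n(u, D) = 2 + D*u (n(u, D) = D*u + 2 = 2 + D*u)
C(A, S) = 8*(2 - 4*S)*(3 + S) (C(A, S) = 8*((2 + S*(-4))*(3 + S)) = 8*((2 - 4*S)*(3 + S)) = 8*(2 - 4*S)*(3 + S))
344213 + (-194*C(-13, 2) + a(2)) = 344213 + (-3104*(1 - 2*2)*(3 + 2) + (-9 + 2)) = 344213 + (-3104*(1 - 4)*5 - 7) = 344213 + (-3104*(-3)*5 - 7) = 344213 + (-194*(-240) - 7) = 344213 + (46560 - 7) = 344213 + 46553 = 390766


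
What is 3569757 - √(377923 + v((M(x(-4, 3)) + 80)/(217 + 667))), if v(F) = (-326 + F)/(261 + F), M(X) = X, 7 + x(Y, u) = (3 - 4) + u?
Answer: 3569757 - 16*√78637512853797/230799 ≈ 3.5691e+6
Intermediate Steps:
x(Y, u) = -8 + u (x(Y, u) = -7 + ((3 - 4) + u) = -7 + (-1 + u) = -8 + u)
v(F) = (-326 + F)/(261 + F)
3569757 - √(377923 + v((M(x(-4, 3)) + 80)/(217 + 667))) = 3569757 - √(377923 + (-326 + ((-8 + 3) + 80)/(217 + 667))/(261 + ((-8 + 3) + 80)/(217 + 667))) = 3569757 - √(377923 + (-326 + (-5 + 80)/884)/(261 + (-5 + 80)/884)) = 3569757 - √(377923 + (-326 + 75*(1/884))/(261 + 75*(1/884))) = 3569757 - √(377923 + (-326 + 75/884)/(261 + 75/884)) = 3569757 - √(377923 - 288109/884/(230799/884)) = 3569757 - √(377923 + (884/230799)*(-288109/884)) = 3569757 - √(377923 - 288109/230799) = 3569757 - √(87223962368/230799) = 3569757 - 16*√78637512853797/230799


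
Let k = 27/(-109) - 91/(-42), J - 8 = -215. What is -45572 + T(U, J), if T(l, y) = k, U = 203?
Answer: -29802833/654 ≈ -45570.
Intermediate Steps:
J = -207 (J = 8 - 215 = -207)
k = 1255/654 (k = 27*(-1/109) - 91*(-1/42) = -27/109 + 13/6 = 1255/654 ≈ 1.9190)
T(l, y) = 1255/654
-45572 + T(U, J) = -45572 + 1255/654 = -29802833/654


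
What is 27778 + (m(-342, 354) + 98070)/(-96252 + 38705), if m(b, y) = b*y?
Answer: 1598563564/57547 ≈ 27778.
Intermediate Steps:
27778 + (m(-342, 354) + 98070)/(-96252 + 38705) = 27778 + (-342*354 + 98070)/(-96252 + 38705) = 27778 + (-121068 + 98070)/(-57547) = 27778 - 22998*(-1/57547) = 27778 + 22998/57547 = 1598563564/57547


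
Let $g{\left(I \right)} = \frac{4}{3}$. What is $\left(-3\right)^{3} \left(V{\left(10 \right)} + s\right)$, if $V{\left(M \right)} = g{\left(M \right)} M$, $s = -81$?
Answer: $1827$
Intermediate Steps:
$g{\left(I \right)} = \frac{4}{3}$ ($g{\left(I \right)} = 4 \cdot \frac{1}{3} = \frac{4}{3}$)
$V{\left(M \right)} = \frac{4 M}{3}$
$\left(-3\right)^{3} \left(V{\left(10 \right)} + s\right) = \left(-3\right)^{3} \left(\frac{4}{3} \cdot 10 - 81\right) = - 27 \left(\frac{40}{3} - 81\right) = \left(-27\right) \left(- \frac{203}{3}\right) = 1827$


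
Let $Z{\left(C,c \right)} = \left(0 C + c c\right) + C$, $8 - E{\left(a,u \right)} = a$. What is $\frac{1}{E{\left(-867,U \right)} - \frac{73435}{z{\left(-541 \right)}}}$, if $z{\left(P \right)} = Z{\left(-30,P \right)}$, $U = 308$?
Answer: $\frac{292651}{255996190} \approx 0.0011432$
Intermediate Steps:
$E{\left(a,u \right)} = 8 - a$
$Z{\left(C,c \right)} = C + c^{2}$ ($Z{\left(C,c \right)} = \left(0 + c^{2}\right) + C = c^{2} + C = C + c^{2}$)
$z{\left(P \right)} = -30 + P^{2}$
$\frac{1}{E{\left(-867,U \right)} - \frac{73435}{z{\left(-541 \right)}}} = \frac{1}{\left(8 - -867\right) - \frac{73435}{-30 + \left(-541\right)^{2}}} = \frac{1}{\left(8 + 867\right) - \frac{73435}{-30 + 292681}} = \frac{1}{875 - \frac{73435}{292651}} = \frac{1}{\frac{255996190}{292651}} = \frac{292651}{255996190}$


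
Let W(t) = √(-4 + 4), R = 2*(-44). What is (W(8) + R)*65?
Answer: -5720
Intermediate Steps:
R = -88
W(t) = 0 (W(t) = √0 = 0)
(W(8) + R)*65 = (0 - 88)*65 = -88*65 = -5720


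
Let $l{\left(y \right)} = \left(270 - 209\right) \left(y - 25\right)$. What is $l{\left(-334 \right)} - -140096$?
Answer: $118197$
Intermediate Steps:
$l{\left(y \right)} = -1525 + 61 y$ ($l{\left(y \right)} = 61 \left(-25 + y\right) = -1525 + 61 y$)
$l{\left(-334 \right)} - -140096 = \left(-1525 + 61 \left(-334\right)\right) - -140096 = \left(-1525 - 20374\right) + 140096 = -21899 + 140096 = 118197$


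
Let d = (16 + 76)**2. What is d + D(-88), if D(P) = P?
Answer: 8376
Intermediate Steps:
d = 8464 (d = 92**2 = 8464)
d + D(-88) = 8464 - 88 = 8376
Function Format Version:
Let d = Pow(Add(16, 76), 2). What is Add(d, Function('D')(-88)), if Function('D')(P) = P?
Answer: 8376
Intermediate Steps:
d = 8464 (d = Pow(92, 2) = 8464)
Add(d, Function('D')(-88)) = Add(8464, -88) = 8376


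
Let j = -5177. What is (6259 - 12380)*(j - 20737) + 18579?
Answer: 158638173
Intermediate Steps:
(6259 - 12380)*(j - 20737) + 18579 = (6259 - 12380)*(-5177 - 20737) + 18579 = -6121*(-25914) + 18579 = 158619594 + 18579 = 158638173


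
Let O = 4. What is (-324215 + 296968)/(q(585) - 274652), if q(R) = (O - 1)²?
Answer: 27247/274643 ≈ 0.099209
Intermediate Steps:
q(R) = 9 (q(R) = (4 - 1)² = 3² = 9)
(-324215 + 296968)/(q(585) - 274652) = (-324215 + 296968)/(9 - 274652) = -27247/(-274643) = -27247*(-1/274643) = 27247/274643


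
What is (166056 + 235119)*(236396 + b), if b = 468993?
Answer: 282984432075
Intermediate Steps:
(166056 + 235119)*(236396 + b) = (166056 + 235119)*(236396 + 468993) = 401175*705389 = 282984432075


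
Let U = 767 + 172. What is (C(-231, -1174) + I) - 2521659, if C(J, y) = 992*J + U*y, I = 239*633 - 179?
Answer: -3702089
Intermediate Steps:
I = 151108 (I = 151287 - 179 = 151108)
U = 939
C(J, y) = 939*y + 992*J (C(J, y) = 992*J + 939*y = 939*y + 992*J)
(C(-231, -1174) + I) - 2521659 = ((939*(-1174) + 992*(-231)) + 151108) - 2521659 = ((-1102386 - 229152) + 151108) - 2521659 = (-1331538 + 151108) - 2521659 = -1180430 - 2521659 = -3702089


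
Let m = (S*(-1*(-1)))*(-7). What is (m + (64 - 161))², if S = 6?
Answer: 19321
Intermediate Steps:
m = -42 (m = (6*(-1*(-1)))*(-7) = (6*1)*(-7) = 6*(-7) = -42)
(m + (64 - 161))² = (-42 + (64 - 161))² = (-42 - 97)² = (-139)² = 19321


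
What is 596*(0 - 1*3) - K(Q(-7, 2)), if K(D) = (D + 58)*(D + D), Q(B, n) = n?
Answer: -2028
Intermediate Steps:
K(D) = 2*D*(58 + D) (K(D) = (58 + D)*(2*D) = 2*D*(58 + D))
596*(0 - 1*3) - K(Q(-7, 2)) = 596*(0 - 1*3) - 2*2*(58 + 2) = 596*(0 - 3) - 2*2*60 = 596*(-3) - 1*240 = -1788 - 240 = -2028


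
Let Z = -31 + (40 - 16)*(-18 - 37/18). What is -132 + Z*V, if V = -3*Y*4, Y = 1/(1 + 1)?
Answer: 2942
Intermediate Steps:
Y = ½ (Y = 1/2 = ½ ≈ 0.50000)
Z = -1537/3 (Z = -31 + 24*(-18 - 37*1/18) = -31 + 24*(-18 - 37/18) = -31 + 24*(-361/18) = -31 - 1444/3 = -1537/3 ≈ -512.33)
V = -6 (V = -3*½*4 = -3/2*4 = -6)
-132 + Z*V = -132 - 1537/3*(-6) = -132 + 3074 = 2942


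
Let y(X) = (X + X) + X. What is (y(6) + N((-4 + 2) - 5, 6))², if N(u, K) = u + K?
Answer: 289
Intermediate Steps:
y(X) = 3*X (y(X) = 2*X + X = 3*X)
N(u, K) = K + u
(y(6) + N((-4 + 2) - 5, 6))² = (3*6 + (6 + ((-4 + 2) - 5)))² = (18 + (6 + (-2 - 5)))² = (18 + (6 - 7))² = (18 - 1)² = 17² = 289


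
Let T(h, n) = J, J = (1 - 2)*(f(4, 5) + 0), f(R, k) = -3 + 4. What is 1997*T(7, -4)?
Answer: -1997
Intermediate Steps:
f(R, k) = 1
J = -1 (J = (1 - 2)*(1 + 0) = -1*1 = -1)
T(h, n) = -1
1997*T(7, -4) = 1997*(-1) = -1997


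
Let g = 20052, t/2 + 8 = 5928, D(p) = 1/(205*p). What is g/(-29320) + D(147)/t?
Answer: -178863037187/261533227200 ≈ -0.68390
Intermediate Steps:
D(p) = 1/(205*p)
t = 11840 (t = -16 + 2*5928 = -16 + 11856 = 11840)
g/(-29320) + D(147)/t = 20052/(-29320) + ((1/205)/147)/11840 = 20052*(-1/29320) + ((1/205)*(1/147))*(1/11840) = -5013/7330 + (1/30135)*(1/11840) = -5013/7330 + 1/356798400 = -178863037187/261533227200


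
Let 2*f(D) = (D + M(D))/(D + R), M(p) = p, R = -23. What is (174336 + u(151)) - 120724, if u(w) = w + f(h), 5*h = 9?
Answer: 5698869/106 ≈ 53763.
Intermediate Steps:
h = 9/5 (h = (1/5)*9 = 9/5 ≈ 1.8000)
f(D) = D/(-23 + D) (f(D) = ((D + D)/(D - 23))/2 = ((2*D)/(-23 + D))/2 = (2*D/(-23 + D))/2 = D/(-23 + D))
u(w) = -9/106 + w (u(w) = w + 9/(5*(-23 + 9/5)) = w + 9/(5*(-106/5)) = w + (9/5)*(-5/106) = w - 9/106 = -9/106 + w)
(174336 + u(151)) - 120724 = (174336 + (-9/106 + 151)) - 120724 = (174336 + 15997/106) - 120724 = 18495613/106 - 120724 = 5698869/106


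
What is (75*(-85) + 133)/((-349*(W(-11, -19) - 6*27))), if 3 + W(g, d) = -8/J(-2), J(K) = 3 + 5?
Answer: -3121/28967 ≈ -0.10774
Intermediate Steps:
J(K) = 8
W(g, d) = -4 (W(g, d) = -3 - 8/8 = -3 - 8*1/8 = -3 - 1 = -4)
(75*(-85) + 133)/((-349*(W(-11, -19) - 6*27))) = (75*(-85) + 133)/((-349*(-4 - 6*27))) = (-6375 + 133)/((-349*(-4 - 162))) = -6242/((-349*(-166))) = -6242/57934 = -6242*1/57934 = -3121/28967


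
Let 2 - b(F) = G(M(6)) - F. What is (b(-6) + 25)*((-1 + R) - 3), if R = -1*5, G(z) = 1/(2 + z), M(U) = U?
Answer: -1503/8 ≈ -187.88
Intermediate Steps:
R = -5
b(F) = 15/8 + F (b(F) = 2 - (1/(2 + 6) - F) = 2 - (1/8 - F) = 2 - (⅛ - F) = 2 + (-⅛ + F) = 15/8 + F)
(b(-6) + 25)*((-1 + R) - 3) = ((15/8 - 6) + 25)*((-1 - 5) - 3) = (-33/8 + 25)*(-6 - 3) = (167/8)*(-9) = -1503/8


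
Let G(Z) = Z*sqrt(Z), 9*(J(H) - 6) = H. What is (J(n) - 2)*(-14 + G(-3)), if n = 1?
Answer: -518/9 - 37*I*sqrt(3)/3 ≈ -57.556 - 21.362*I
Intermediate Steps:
J(H) = 6 + H/9
G(Z) = Z**(3/2)
(J(n) - 2)*(-14 + G(-3)) = ((6 + (1/9)*1) - 2)*(-14 + (-3)**(3/2)) = ((6 + 1/9) - 2)*(-14 - 3*I*sqrt(3)) = (55/9 - 2)*(-14 - 3*I*sqrt(3)) = 37*(-14 - 3*I*sqrt(3))/9 = -518/9 - 37*I*sqrt(3)/3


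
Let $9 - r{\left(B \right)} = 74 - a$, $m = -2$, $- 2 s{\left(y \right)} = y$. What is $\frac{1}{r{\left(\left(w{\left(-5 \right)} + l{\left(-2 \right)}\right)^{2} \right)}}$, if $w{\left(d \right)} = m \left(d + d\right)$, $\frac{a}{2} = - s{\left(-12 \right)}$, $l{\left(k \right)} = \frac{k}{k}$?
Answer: $- \frac{1}{77} \approx -0.012987$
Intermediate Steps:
$s{\left(y \right)} = - \frac{y}{2}$
$l{\left(k \right)} = 1$
$a = -12$ ($a = 2 \left(- \frac{\left(-1\right) \left(-12\right)}{2}\right) = 2 \left(\left(-1\right) 6\right) = 2 \left(-6\right) = -12$)
$w{\left(d \right)} = - 4 d$ ($w{\left(d \right)} = - 2 \left(d + d\right) = - 2 \cdot 2 d = - 4 d$)
$r{\left(B \right)} = -77$ ($r{\left(B \right)} = 9 - \left(74 - -12\right) = 9 - \left(74 + 12\right) = 9 - 86 = -77$)
$\frac{1}{r{\left(\left(w{\left(-5 \right)} + l{\left(-2 \right)}\right)^{2} \right)}} = \frac{1}{-77} = - \frac{1}{77}$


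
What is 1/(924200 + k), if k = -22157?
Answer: 1/902043 ≈ 1.1086e-6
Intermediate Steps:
1/(924200 + k) = 1/(924200 - 22157) = 1/902043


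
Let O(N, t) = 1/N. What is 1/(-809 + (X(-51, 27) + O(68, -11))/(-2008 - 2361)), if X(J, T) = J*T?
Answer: -297092/240253793 ≈ -0.0012366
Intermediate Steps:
1/(-809 + (X(-51, 27) + O(68, -11))/(-2008 - 2361)) = 1/(-809 + (-51*27 + 1/68)/(-2008 - 2361)) = 1/(-809 + (-1377 + 1/68)/(-4369)) = 1/(-809 - 93635/68*(-1/4369)) = 1/(-809 + 93635/297092) = 1/(-240253793/297092) = -297092/240253793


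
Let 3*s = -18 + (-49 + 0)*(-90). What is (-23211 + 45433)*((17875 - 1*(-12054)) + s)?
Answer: 697615246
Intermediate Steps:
s = 1464 (s = (-18 + (-49 + 0)*(-90))/3 = (-18 - 49*(-90))/3 = (-18 + 4410)/3 = (⅓)*4392 = 1464)
(-23211 + 45433)*((17875 - 1*(-12054)) + s) = (-23211 + 45433)*((17875 - 1*(-12054)) + 1464) = 22222*((17875 + 12054) + 1464) = 22222*(29929 + 1464) = 22222*31393 = 697615246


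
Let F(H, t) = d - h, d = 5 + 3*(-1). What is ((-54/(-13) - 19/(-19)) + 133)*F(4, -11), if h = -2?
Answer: 7184/13 ≈ 552.62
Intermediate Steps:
d = 2 (d = 5 - 3 = 2)
F(H, t) = 4 (F(H, t) = 2 - 1*(-2) = 2 + 2 = 4)
((-54/(-13) - 19/(-19)) + 133)*F(4, -11) = ((-54/(-13) - 19/(-19)) + 133)*4 = ((-54*(-1/13) - 19*(-1/19)) + 133)*4 = ((54/13 + 1) + 133)*4 = (67/13 + 133)*4 = (1796/13)*4 = 7184/13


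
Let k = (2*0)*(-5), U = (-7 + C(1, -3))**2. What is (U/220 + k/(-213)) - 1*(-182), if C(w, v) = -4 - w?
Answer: 10046/55 ≈ 182.65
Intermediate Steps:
U = 144 (U = (-7 + (-4 - 1*1))**2 = (-7 + (-4 - 1))**2 = (-7 - 5)**2 = (-12)**2 = 144)
k = 0 (k = 0*(-5) = 0)
(U/220 + k/(-213)) - 1*(-182) = (144/220 + 0/(-213)) - 1*(-182) = (144*(1/220) + 0*(-1/213)) + 182 = (36/55 + 0) + 182 = 36/55 + 182 = 10046/55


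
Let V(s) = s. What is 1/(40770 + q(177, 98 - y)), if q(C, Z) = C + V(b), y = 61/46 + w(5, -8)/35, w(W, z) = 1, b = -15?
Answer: 1/40932 ≈ 2.4431e-5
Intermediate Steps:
y = 2181/1610 (y = 61/46 + 1/35 = 2181/1610 ≈ 1.3547)
q(C, Z) = -15 + C (q(C, Z) = C - 15 = -15 + C)
1/(40770 + q(177, 98 - y)) = 1/(40770 + (-15 + 177)) = 1/(40770 + 162) = 1/40932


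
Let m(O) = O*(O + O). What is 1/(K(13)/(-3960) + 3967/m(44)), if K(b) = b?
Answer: 174240/177943 ≈ 0.97919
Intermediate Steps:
m(O) = 2*O**2 (m(O) = O*(2*O) = 2*O**2)
1/(K(13)/(-3960) + 3967/m(44)) = 1/(13/(-3960) + 3967/((2*44**2))) = 1/(13*(-1/3960) + 3967/((2*1936))) = 1/(-13/3960 + 3967/3872) = 1/(177943/174240) = 174240/177943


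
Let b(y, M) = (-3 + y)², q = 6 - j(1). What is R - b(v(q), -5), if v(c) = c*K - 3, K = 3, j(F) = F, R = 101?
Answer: 20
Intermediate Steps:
q = 5 (q = 6 - 1*1 = 6 - 1 = 5)
v(c) = -3 + 3*c (v(c) = c*3 - 3 = 3*c - 3 = -3 + 3*c)
R - b(v(q), -5) = 101 - (-3 + (-3 + 3*5))² = 101 - (-3 + (-3 + 15))² = 101 - (-3 + 12)² = 101 - 1*9² = 101 - 1*81 = 101 - 81 = 20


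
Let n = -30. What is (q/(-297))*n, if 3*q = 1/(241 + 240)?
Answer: 10/142857 ≈ 7.0000e-5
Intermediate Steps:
q = 1/1443 (q = 1/(3*(241 + 240)) = (1/3)/481 = (1/3)*(1/481) = 1/1443 ≈ 0.00069300)
(q/(-297))*n = ((1/1443)/(-297))*(-30) = ((1/1443)*(-1/297))*(-30) = -1/428571*(-30) = 10/142857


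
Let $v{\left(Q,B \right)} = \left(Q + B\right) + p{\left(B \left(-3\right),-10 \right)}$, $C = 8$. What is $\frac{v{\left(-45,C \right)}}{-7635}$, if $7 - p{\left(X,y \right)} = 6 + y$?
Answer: $\frac{26}{7635} \approx 0.0034054$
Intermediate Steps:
$p{\left(X,y \right)} = 1 - y$ ($p{\left(X,y \right)} = 7 - \left(6 + y\right) = 1 - y$)
$v{\left(Q,B \right)} = 11 + B + Q$ ($v{\left(Q,B \right)} = \left(Q + B\right) + \left(1 - -10\right) = \left(B + Q\right) + \left(1 + 10\right) = \left(B + Q\right) + 11 = 11 + B + Q$)
$\frac{v{\left(-45,C \right)}}{-7635} = \frac{11 + 8 - 45}{-7635} = \left(-26\right) \left(- \frac{1}{7635}\right) = \frac{26}{7635}$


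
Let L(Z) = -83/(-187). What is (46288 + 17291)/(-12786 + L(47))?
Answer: -11889273/2390899 ≈ -4.9727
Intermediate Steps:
L(Z) = 83/187 (L(Z) = -83*(-1/187) = 83/187)
(46288 + 17291)/(-12786 + L(47)) = (46288 + 17291)/(-12786 + 83/187) = 63579/(-2390899/187) = 63579*(-187/2390899) = -11889273/2390899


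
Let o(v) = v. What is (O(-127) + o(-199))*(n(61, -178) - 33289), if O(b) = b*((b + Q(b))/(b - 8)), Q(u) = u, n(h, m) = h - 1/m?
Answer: 349687890709/24030 ≈ 1.4552e+7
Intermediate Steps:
O(b) = 2*b²/(-8 + b) (O(b) = b*((b + b)/(b - 8)) = b*((2*b)/(-8 + b)) = b*(2*b/(-8 + b)) = 2*b²/(-8 + b))
(O(-127) + o(-199))*(n(61, -178) - 33289) = (2*(-127)²/(-8 - 127) - 199)*((61 - 1/(-178)) - 33289) = (2*16129/(-135) - 199)*((61 - 1*(-1/178)) - 33289) = (2*16129*(-1/135) - 199)*((61 + 1/178) - 33289) = (-32258/135 - 199)*(10859/178 - 33289) = -59123/135*(-5914583/178) = 349687890709/24030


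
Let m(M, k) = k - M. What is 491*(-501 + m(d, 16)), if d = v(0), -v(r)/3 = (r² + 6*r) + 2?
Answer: -235189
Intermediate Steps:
v(r) = -6 - 18*r - 3*r² (v(r) = -3*((r² + 6*r) + 2) = -3*(2 + r² + 6*r) = -6 - 18*r - 3*r²)
d = -6 (d = -6 - 18*0 - 3*0² = -6 + 0 - 3*0 = -6 + 0 + 0 = -6)
491*(-501 + m(d, 16)) = 491*(-501 + (16 - 1*(-6))) = 491*(-501 + (16 + 6)) = 491*(-501 + 22) = 491*(-479) = -235189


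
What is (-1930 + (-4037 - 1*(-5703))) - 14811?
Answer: -15075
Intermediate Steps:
(-1930 + (-4037 - 1*(-5703))) - 14811 = (-1930 + (-4037 + 5703)) - 14811 = (-1930 + 1666) - 14811 = -264 - 14811 = -15075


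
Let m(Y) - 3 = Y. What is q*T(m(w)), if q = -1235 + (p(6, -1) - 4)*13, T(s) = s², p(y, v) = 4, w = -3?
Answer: 0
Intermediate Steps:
m(Y) = 3 + Y
q = -1235 (q = -1235 + (4 - 4)*13 = -1235 + 0*13 = -1235 + 0 = -1235)
q*T(m(w)) = -1235*(3 - 3)² = -1235*0² = -1235*0 = 0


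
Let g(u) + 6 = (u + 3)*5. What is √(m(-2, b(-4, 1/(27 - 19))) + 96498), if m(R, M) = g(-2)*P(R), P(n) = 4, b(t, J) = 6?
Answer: √96494 ≈ 310.63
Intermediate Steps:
g(u) = 9 + 5*u (g(u) = -6 + (u + 3)*5 = -6 + (3 + u)*5 = -6 + (15 + 5*u) = 9 + 5*u)
m(R, M) = -4 (m(R, M) = (9 + 5*(-2))*4 = (9 - 10)*4 = -1*4 = -4)
√(m(-2, b(-4, 1/(27 - 19))) + 96498) = √(-4 + 96498) = √96494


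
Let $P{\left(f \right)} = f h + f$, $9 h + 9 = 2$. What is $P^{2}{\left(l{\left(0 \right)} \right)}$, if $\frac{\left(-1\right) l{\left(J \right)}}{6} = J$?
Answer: $0$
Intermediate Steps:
$h = - \frac{7}{9}$ ($h = -1 + \frac{1}{9} \cdot 2 = -1 + \frac{2}{9} = - \frac{7}{9} \approx -0.77778$)
$l{\left(J \right)} = - 6 J$
$P{\left(f \right)} = \frac{2 f}{9}$ ($P{\left(f \right)} = f \left(- \frac{7}{9}\right) + f = - \frac{7 f}{9} + f = \frac{2 f}{9}$)
$P^{2}{\left(l{\left(0 \right)} \right)} = \left(\frac{2 \left(\left(-6\right) 0\right)}{9}\right)^{2} = \left(\frac{2}{9} \cdot 0\right)^{2} = 0^{2} = 0$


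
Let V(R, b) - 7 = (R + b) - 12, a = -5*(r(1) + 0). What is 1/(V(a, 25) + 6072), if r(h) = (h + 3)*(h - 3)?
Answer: 1/6132 ≈ 0.00016308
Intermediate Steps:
r(h) = (-3 + h)*(3 + h) (r(h) = (3 + h)*(-3 + h) = (-3 + h)*(3 + h))
a = 40 (a = -5*((-9 + 1²) + 0) = -5*((-9 + 1) + 0) = -5*(-8 + 0) = -5*(-8) = 40)
V(R, b) = -5 + R + b (V(R, b) = 7 + ((R + b) - 12) = 7 + (-12 + R + b) = -5 + R + b)
1/(V(a, 25) + 6072) = 1/((-5 + 40 + 25) + 6072) = 1/(60 + 6072) = 1/6132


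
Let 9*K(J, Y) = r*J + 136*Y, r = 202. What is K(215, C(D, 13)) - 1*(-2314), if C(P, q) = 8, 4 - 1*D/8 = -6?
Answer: 65344/9 ≈ 7260.4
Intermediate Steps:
D = 80 (D = 32 - 8*(-6) = 32 + 48 = 80)
K(J, Y) = 136*Y/9 + 202*J/9 (K(J, Y) = (202*J + 136*Y)/9 = (136*Y + 202*J)/9 = 136*Y/9 + 202*J/9)
K(215, C(D, 13)) - 1*(-2314) = ((136/9)*8 + (202/9)*215) - 1*(-2314) = (1088/9 + 43430/9) + 2314 = 44518/9 + 2314 = 65344/9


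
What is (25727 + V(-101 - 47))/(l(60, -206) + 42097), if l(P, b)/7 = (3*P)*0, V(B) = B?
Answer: 25579/42097 ≈ 0.60762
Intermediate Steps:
l(P, b) = 0 (l(P, b) = 7*((3*P)*0) = 7*0 = 0)
(25727 + V(-101 - 47))/(l(60, -206) + 42097) = (25727 + (-101 - 47))/(0 + 42097) = (25727 - 148)/42097 = 25579*(1/42097) = 25579/42097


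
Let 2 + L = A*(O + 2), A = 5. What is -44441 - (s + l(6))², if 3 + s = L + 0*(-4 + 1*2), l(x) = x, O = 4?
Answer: -45402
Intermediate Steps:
L = 28 (L = -2 + 5*(4 + 2) = -2 + 5*6 = -2 + 30 = 28)
s = 25 (s = -3 + (28 + 0*(-4 + 1*2)) = -3 + (28 + 0*(-4 + 2)) = -3 + (28 + 0*(-2)) = -3 + (28 + 0) = -3 + 28 = 25)
-44441 - (s + l(6))² = -44441 - (25 + 6)² = -44441 - 1*31² = -44441 - 1*961 = -44441 - 961 = -45402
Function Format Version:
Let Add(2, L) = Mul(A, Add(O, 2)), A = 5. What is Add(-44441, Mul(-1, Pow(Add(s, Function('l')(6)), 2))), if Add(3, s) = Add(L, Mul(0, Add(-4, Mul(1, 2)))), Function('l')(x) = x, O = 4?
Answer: -45402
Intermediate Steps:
L = 28 (L = Add(-2, Mul(5, Add(4, 2))) = Add(-2, Mul(5, 6)) = Add(-2, 30) = 28)
s = 25 (s = Add(-3, Add(28, Mul(0, Add(-4, Mul(1, 2))))) = Add(-3, Add(28, Mul(0, Add(-4, 2)))) = Add(-3, Add(28, Mul(0, -2))) = Add(-3, Add(28, 0)) = Add(-3, 28) = 25)
Add(-44441, Mul(-1, Pow(Add(s, Function('l')(6)), 2))) = Add(-44441, Mul(-1, Pow(Add(25, 6), 2))) = Add(-44441, Mul(-1, Pow(31, 2))) = Add(-44441, Mul(-1, 961)) = Add(-44441, -961) = -45402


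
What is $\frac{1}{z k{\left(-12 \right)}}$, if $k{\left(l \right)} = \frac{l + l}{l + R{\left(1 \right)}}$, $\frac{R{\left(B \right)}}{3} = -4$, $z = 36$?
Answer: $\frac{1}{36} \approx 0.027778$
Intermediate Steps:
$R{\left(B \right)} = -12$ ($R{\left(B \right)} = 3 \left(-4\right) = -12$)
$k{\left(l \right)} = \frac{2 l}{-12 + l}$ ($k{\left(l \right)} = \frac{l + l}{l - 12} = \frac{2 l}{-12 + l}$)
$\frac{1}{z k{\left(-12 \right)}} = \frac{1}{36 \cdot 2 \left(-12\right) \frac{1}{-12 - 12}} = \frac{1}{36 \cdot 2 \left(-12\right) \frac{1}{-24}} = \frac{1}{36 \cdot 2 \left(-12\right) \left(- \frac{1}{24}\right)} = \frac{1}{36 \cdot 1} = \frac{1}{36}$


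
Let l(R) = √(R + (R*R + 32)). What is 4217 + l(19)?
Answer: 4217 + 2*√103 ≈ 4237.3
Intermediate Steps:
l(R) = √(32 + R + R²) (l(R) = √(R + (R² + 32)) = √(R + (32 + R²)) = √(32 + R + R²))
4217 + l(19) = 4217 + √(32 + 19 + 19²) = 4217 + √(32 + 19 + 361) = 4217 + √412 = 4217 + 2*√103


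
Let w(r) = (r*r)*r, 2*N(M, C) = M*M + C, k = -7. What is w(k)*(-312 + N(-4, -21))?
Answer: 215747/2 ≈ 1.0787e+5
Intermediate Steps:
N(M, C) = C/2 + M²/2 (N(M, C) = (M*M + C)/2 = (M² + C)/2 = (C + M²)/2 = C/2 + M²/2)
w(r) = r³ (w(r) = r²*r = r³)
w(k)*(-312 + N(-4, -21)) = (-7)³*(-312 + ((½)*(-21) + (½)*(-4)²)) = -343*(-312 + (-21/2 + (½)*16)) = -343*(-312 + (-21/2 + 8)) = -343*(-312 - 5/2) = -343*(-629/2) = 215747/2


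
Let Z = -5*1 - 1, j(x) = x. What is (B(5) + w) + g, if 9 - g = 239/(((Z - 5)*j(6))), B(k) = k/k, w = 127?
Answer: 9281/66 ≈ 140.62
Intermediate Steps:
B(k) = 1
Z = -6 (Z = -5 - 1 = -6)
g = 833/66 (g = 9 - 239/((-6 - 5)*6) = 9 - 239/((-11*6)) = 9 - 239/(-66) = 9 - 239*(-1)/66 = 9 - 1*(-239/66) = 9 + 239/66 = 833/66 ≈ 12.621)
(B(5) + w) + g = (1 + 127) + 833/66 = 128 + 833/66 = 9281/66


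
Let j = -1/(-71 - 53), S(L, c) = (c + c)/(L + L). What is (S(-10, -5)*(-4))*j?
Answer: -1/62 ≈ -0.016129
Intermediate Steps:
S(L, c) = c/L (S(L, c) = (2*c)/((2*L)) = (2*c)*(1/(2*L)) = c/L)
j = 1/124 (j = -1/(-124) = -1*(-1/124) = 1/124 ≈ 0.0080645)
(S(-10, -5)*(-4))*j = (-5/(-10)*(-4))*(1/124) = (-5*(-1/10)*(-4))*(1/124) = ((1/2)*(-4))*(1/124) = -2*1/124 = -1/62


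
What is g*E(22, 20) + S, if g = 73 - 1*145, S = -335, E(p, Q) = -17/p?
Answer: -3073/11 ≈ -279.36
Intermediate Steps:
g = -72 (g = 73 - 145 = -72)
g*E(22, 20) + S = -(-1224)/22 - 335 = -72*(-17/22) - 335 = 612/11 - 335 = -3073/11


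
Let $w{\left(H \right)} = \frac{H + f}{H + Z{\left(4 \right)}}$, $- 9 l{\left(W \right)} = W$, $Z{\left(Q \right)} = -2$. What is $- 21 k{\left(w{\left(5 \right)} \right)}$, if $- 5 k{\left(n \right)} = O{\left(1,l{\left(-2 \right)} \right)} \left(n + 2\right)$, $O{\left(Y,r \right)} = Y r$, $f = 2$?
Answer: $\frac{182}{45} \approx 4.0444$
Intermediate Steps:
$l{\left(W \right)} = - \frac{W}{9}$
$w{\left(H \right)} = \frac{2 + H}{-2 + H}$ ($w{\left(H \right)} = \frac{H + 2}{H - 2} = \frac{2 + H}{-2 + H}$)
$k{\left(n \right)} = - \frac{4}{45} - \frac{2 n}{45}$ ($k{\left(n \right)} = - \frac{1 \left(\left(- \frac{1}{9}\right) \left(-2\right)\right) \left(n + 2\right)}{5} = - \frac{1 \cdot \frac{2}{9} \left(2 + n\right)}{5} = - \frac{\frac{2}{9} \left(2 + n\right)}{5} = - \frac{\frac{4}{9} + \frac{2 n}{9}}{5} = - \frac{4}{45} - \frac{2 n}{45}$)
$- 21 k{\left(w{\left(5 \right)} \right)} = - 21 \left(- \frac{4}{45} - \frac{2 \frac{2 + 5}{-2 + 5}}{45}\right) = - 21 \left(- \frac{4}{45} - \frac{2 \cdot \frac{1}{3} \cdot 7}{45}\right) = - 21 \left(- \frac{4}{45} - \frac{14}{135}\right) = \left(-21\right) \left(- \frac{26}{135}\right) = \frac{182}{45}$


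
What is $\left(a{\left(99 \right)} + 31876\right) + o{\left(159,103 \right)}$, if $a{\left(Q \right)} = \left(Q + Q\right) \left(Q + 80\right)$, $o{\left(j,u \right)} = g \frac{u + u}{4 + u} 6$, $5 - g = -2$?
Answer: $\frac{7211678}{107} \approx 67399.0$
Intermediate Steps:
$g = 7$ ($g = 5 - -2 = 5 + 2 = 7$)
$o{\left(j,u \right)} = \frac{84 u}{4 + u}$ ($o{\left(j,u \right)} = 7 \frac{u + u}{4 + u} 6 = 7 \frac{2 u}{4 + u} 6 = \frac{14 u}{4 + u} 6 = \frac{84 u}{4 + u}$)
$a{\left(Q \right)} = 2 Q \left(80 + Q\right)$
$\left(a{\left(99 \right)} + 31876\right) + o{\left(159,103 \right)} = \left(2 \cdot 99 \left(80 + 99\right) + 31876\right) + 84 \cdot 103 \frac{1}{4 + 103} = \left(2 \cdot 99 \cdot 179 + 31876\right) + 84 \cdot 103 \cdot \frac{1}{107} = \left(35442 + 31876\right) + 84 \cdot 103 \cdot \frac{1}{107} = 67318 + \frac{8652}{107} = \frac{7211678}{107}$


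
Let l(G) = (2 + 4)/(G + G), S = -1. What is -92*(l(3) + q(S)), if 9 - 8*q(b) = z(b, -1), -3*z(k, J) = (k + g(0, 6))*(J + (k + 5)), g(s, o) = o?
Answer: -253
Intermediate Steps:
z(k, J) = -(6 + k)*(5 + J + k)/3 (z(k, J) = -(k + 6)*(J + (k + 5))/3 = -(6 + k)*(J + (5 + k))/3 = -(6 + k)*(5 + J + k)/3)
q(b) = 17/8 + b**2/24 + 5*b/12 (q(b) = 9/8 - (-10 - 2*(-1) - 11*b/3 - b**2/3 - 1/3*(-1)*b)/8 = 9/8 - (-10 + 2 - 11*b/3 - b**2/3 + b/3)/8 = 9/8 - (-8 - 10*b/3 - b**2/3)/8 = 9/8 + (1 + b**2/24 + 5*b/12) = 17/8 + b**2/24 + 5*b/12)
l(G) = 3/G (l(G) = 6/((2*G)) = 6*(1/(2*G)) = 3/G)
-92*(l(3) + q(S)) = -92*(3/3 + (17/8 + (1/24)*(-1)**2 + (5/12)*(-1))) = -92*(3*(1/3) + (17/8 + (1/24)*1 - 5/12)) = -92*(1 + (17/8 + 1/24 - 5/12)) = -92*(1 + 7/4) = -92*11/4 = -253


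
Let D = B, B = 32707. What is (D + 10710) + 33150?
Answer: 76567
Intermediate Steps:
D = 32707
(D + 10710) + 33150 = (32707 + 10710) + 33150 = 43417 + 33150 = 76567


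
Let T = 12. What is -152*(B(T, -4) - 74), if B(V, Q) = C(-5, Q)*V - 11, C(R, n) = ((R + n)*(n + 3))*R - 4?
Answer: 102296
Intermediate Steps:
C(R, n) = -4 + R*(3 + n)*(R + n) (C(R, n) = ((R + n)*(3 + n))*R - 4 = ((3 + n)*(R + n))*R - 4 = R*(3 + n)*(R + n) - 4 = -4 + R*(3 + n)*(R + n))
B(V, Q) = -11 + V*(71 - 5*Q**2 + 10*Q) (B(V, Q) = (-4 + 3*(-5)**2 - 5*Q**2 + Q*(-5)**2 + 3*(-5)*Q)*V - 11 = (-4 + 3*25 - 5*Q**2 + Q*25 - 15*Q)*V - 11 = (-4 + 75 - 5*Q**2 + 25*Q - 15*Q)*V - 11 = (71 - 5*Q**2 + 10*Q)*V - 11 = V*(71 - 5*Q**2 + 10*Q) - 11 = -11 + V*(71 - 5*Q**2 + 10*Q))
-152*(B(T, -4) - 74) = -152*((-11 + 12*(71 - 5*(-4)**2 + 10*(-4))) - 74) = -152*((-11 + 12*(71 - 5*16 - 40)) - 74) = -152*((-11 + 12*(71 - 80 - 40)) - 74) = -152*((-11 + 12*(-49)) - 74) = -152*((-11 - 588) - 74) = -152*(-599 - 74) = -152*(-673) = 102296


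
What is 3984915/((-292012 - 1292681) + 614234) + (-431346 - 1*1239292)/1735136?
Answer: -4267827578141/841939173712 ≈ -5.0690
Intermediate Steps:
3984915/((-292012 - 1292681) + 614234) + (-431346 - 1*1239292)/1735136 = 3984915/(-1584693 + 614234) + (-431346 - 1239292)*(1/1735136) = 3984915/(-970459) - 1670638*1/1735136 = 3984915*(-1/970459) - 835319/867568 = -3984915/970459 - 835319/867568 = -4267827578141/841939173712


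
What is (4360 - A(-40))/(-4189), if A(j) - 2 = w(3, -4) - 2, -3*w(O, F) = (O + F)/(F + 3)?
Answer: -13081/12567 ≈ -1.0409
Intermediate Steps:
w(O, F) = -(F + O)/(3*(3 + F)) (w(O, F) = -(O + F)/(3*(F + 3)) = -(F + O)/(3*(3 + F)))
A(j) = -⅓ (A(j) = 2 + ((-1*(-4) - 1*3)/(3*(3 - 4)) - 2) = 2 + ((⅓)*(4 - 3)/(-1) - 2) = 2 + ((⅓)*(-1)*1 - 2) = 2 + (-⅓ - 2) = 2 - 7/3 = -⅓)
(4360 - A(-40))/(-4189) = (4360 - 1*(-⅓))/(-4189) = (4360 + ⅓)*(-1/4189) = (13081/3)*(-1/4189) = -13081/12567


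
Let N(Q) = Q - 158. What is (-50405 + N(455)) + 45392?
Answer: -4716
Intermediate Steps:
N(Q) = -158 + Q
(-50405 + N(455)) + 45392 = (-50405 + (-158 + 455)) + 45392 = (-50405 + 297) + 45392 = -50108 + 45392 = -4716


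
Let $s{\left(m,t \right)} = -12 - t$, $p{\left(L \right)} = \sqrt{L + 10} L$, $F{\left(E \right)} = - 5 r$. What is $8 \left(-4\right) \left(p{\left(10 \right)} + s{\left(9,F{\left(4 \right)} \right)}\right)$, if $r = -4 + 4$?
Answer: $384 - 640 \sqrt{5} \approx -1047.1$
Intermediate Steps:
$r = 0$
$F{\left(E \right)} = 0$ ($F{\left(E \right)} = \left(-5\right) 0 = 0$)
$p{\left(L \right)} = L \sqrt{10 + L}$ ($p{\left(L \right)} = \sqrt{10 + L} L = L \sqrt{10 + L}$)
$8 \left(-4\right) \left(p{\left(10 \right)} + s{\left(9,F{\left(4 \right)} \right)}\right) = 8 \left(-4\right) \left(10 \sqrt{10 + 10} - 12\right) = - 32 \left(10 \sqrt{20} + \left(-12 + 0\right)\right) = - 32 \left(10 \cdot 2 \sqrt{5} - 12\right) = - 32 \left(20 \sqrt{5} - 12\right) = - 32 \left(-12 + 20 \sqrt{5}\right) = 384 - 640 \sqrt{5}$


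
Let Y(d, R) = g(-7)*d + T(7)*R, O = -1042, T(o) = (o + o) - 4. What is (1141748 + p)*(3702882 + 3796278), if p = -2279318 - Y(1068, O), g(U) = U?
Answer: -8396614473840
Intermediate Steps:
T(o) = -4 + 2*o (T(o) = 2*o - 4 = -4 + 2*o)
Y(d, R) = -7*d + 10*R (Y(d, R) = -7*d + (-4 + 2*7)*R = -7*d + (-4 + 14)*R = -7*d + 10*R)
p = -2261422 (p = -2279318 - (-7*1068 + 10*(-1042)) = -2279318 - (-7476 - 10420) = -2279318 - 1*(-17896) = -2279318 + 17896 = -2261422)
(1141748 + p)*(3702882 + 3796278) = (1141748 - 2261422)*(3702882 + 3796278) = -1119674*7499160 = -8396614473840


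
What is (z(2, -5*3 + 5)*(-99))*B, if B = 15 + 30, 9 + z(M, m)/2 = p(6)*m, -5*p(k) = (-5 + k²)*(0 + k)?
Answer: -3234330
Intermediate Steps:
p(k) = -k*(-5 + k²)/5 (p(k) = -(-5 + k²)*(0 + k)/5 = -(-5 + k²)*k/5 = -k*(-5 + k²)/5)
z(M, m) = -18 - 372*m/5 (z(M, m) = -18 + 2*((6 - ⅕*6³)*m) = -18 + 2*((6 - ⅕*216)*m) = -18 + 2*((6 - 216/5)*m) = -18 + 2*(-186*m/5) = -18 - 372*m/5)
B = 45
(z(2, -5*3 + 5)*(-99))*B = ((-18 - 372*(-5*3 + 5)/5)*(-99))*45 = ((-18 - 372*(-15 + 5)/5)*(-99))*45 = ((-18 - 372/5*(-10))*(-99))*45 = ((-18 + 744)*(-99))*45 = (726*(-99))*45 = -71874*45 = -3234330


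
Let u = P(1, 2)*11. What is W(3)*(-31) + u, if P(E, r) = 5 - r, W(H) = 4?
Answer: -91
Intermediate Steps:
u = 33 (u = (5 - 1*2)*11 = (5 - 2)*11 = 3*11 = 33)
W(3)*(-31) + u = 4*(-31) + 33 = -124 + 33 = -91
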